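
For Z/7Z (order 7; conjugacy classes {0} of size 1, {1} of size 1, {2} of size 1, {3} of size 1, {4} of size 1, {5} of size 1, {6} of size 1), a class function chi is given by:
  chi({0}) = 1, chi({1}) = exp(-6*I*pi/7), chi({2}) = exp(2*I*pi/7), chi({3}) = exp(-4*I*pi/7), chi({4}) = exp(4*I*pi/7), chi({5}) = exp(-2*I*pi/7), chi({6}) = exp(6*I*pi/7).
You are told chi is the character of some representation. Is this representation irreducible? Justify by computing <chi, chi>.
Irreducible: <chi, chi> = 1.

Explanation: <chi, chi> = (1/|G|) sum_C |C| * |chi(C)|^2 = (1/7)[1*|1|^2 + 1*|exp(-6*I*pi/7)|^2 + 1*|exp(2*I*pi/7)|^2 + 1*|exp(-4*I*pi/7)|^2 + 1*|exp(4*I*pi/7)|^2 + 1*|exp(-2*I*pi/7)|^2 + 1*|exp(6*I*pi/7)|^2]
  = (1/7)[(1) + (1) + (1) + (1) + (1) + (1) + (1)] = 7/7 = 1.
(Exp terms are combined using exp(i*s)*conj(exp(i*t)) = exp(i*(s-t)), and sums of them are collapsed using the identity that for every m > 1 the m distinct m-th roots of unity sum to 0, e.g. 1 + exp(2*I*pi/3) + exp(-2*I*pi/3) = 0.)
A character is irreducible iff <chi, chi> = 1, so this representation is irreducible.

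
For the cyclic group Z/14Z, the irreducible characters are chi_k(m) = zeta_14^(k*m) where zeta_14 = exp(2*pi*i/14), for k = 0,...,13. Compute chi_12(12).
chi_12(12) = zeta_14^144 = exp(4*I*pi/7)

Derivation: chi_12(12) = zeta_14^(12*12) = zeta_14^144. Since zeta_14^14 = 1, this equals zeta_14^4 = exp(2*pi*i*4/14) = exp(4*I*pi/7).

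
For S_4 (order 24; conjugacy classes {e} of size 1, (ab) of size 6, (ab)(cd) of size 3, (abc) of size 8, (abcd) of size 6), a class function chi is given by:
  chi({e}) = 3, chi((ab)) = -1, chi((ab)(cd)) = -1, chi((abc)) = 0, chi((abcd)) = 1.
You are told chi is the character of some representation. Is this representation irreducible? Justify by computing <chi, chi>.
Irreducible: <chi, chi> = 1.

Explanation: <chi, chi> = (1/|G|) sum_C |C| * |chi(C)|^2 = (1/24)[1*|3|^2 + 6*|-1|^2 + 3*|-1|^2 + 8*|0|^2 + 6*|1|^2]
  = (1/24)[(9) + (6) + (3) + (0) + (6)] = 24/24 = 1.
A character is irreducible iff <chi, chi> = 1, so this representation is irreducible.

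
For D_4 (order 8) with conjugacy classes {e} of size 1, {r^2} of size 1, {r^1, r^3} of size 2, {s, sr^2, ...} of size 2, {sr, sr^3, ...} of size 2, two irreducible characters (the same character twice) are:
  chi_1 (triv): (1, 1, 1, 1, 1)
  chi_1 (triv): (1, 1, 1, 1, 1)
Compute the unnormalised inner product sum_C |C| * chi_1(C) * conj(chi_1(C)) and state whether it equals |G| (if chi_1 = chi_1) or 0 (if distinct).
Sum = 8 = |G| = 8; so <chi_1, chi_1> = 1 (norm-1 confirms irreducibility).

Reasoning: Compute term by term over conjugacy classes (|C| * chi_1(C) * conj(chi_1(C))):
  1*(1)*conj(1) + 1*(1)*conj(1) + 2*(1)*conj(1) + 2*(1)*conj(1) + 2*(1)*conj(1)
  = (1) + (1) + (2) + (2) + (2)
  = 8.
Dividing by |G| = 8 gives 8/8 = 1, matching the row-orthogonality relation <chi_1, chi_1> = [chi_1 = chi_1].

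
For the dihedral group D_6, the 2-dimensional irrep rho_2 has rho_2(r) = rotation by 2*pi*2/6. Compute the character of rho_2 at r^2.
chi_{rho_2}(r^2) = 2*cos(2*pi*2*2/6) = -1

Working: rho_2(r^2) is rotation by angle 2*pi*2*2/6, whose trace is 2*cos(2*pi*2*2/6) = -1.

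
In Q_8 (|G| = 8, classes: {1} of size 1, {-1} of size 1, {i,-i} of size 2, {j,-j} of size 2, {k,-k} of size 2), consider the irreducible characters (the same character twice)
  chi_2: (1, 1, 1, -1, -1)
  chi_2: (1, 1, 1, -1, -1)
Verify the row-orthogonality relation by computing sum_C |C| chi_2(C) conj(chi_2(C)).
Sum = 8 = |G| = 8; so <chi_2, chi_2> = 1 (norm-1 confirms irreducibility).

Details: Compute term by term over conjugacy classes (|C| * chi_2(C) * conj(chi_2(C))):
  1*(1)*conj(1) + 1*(1)*conj(1) + 2*(1)*conj(1) + 2*(-1)*conj(-1) + 2*(-1)*conj(-1)
  = (1) + (1) + (2) + (2) + (2)
  = 8.
Dividing by |G| = 8 gives 8/8 = 1, matching the row-orthogonality relation <chi_2, chi_2> = [chi_2 = chi_2].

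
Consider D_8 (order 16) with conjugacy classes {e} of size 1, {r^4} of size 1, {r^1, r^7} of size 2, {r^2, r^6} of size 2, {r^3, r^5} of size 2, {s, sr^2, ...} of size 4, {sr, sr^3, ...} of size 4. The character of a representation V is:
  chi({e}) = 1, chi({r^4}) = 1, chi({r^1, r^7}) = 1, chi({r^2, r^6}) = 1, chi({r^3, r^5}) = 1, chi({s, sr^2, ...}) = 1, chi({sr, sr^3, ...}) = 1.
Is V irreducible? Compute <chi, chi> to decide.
Irreducible: <chi, chi> = 1.

Reasoning: <chi, chi> = (1/|G|) sum_C |C| * |chi(C)|^2 = (1/16)[1*|1|^2 + 1*|1|^2 + 2*|1|^2 + 2*|1|^2 + 2*|1|^2 + 4*|1|^2 + 4*|1|^2]
  = (1/16)[(1) + (1) + (2) + (2) + (2) + (4) + (4)] = 16/16 = 1.
A character is irreducible iff <chi, chi> = 1, so this representation is irreducible.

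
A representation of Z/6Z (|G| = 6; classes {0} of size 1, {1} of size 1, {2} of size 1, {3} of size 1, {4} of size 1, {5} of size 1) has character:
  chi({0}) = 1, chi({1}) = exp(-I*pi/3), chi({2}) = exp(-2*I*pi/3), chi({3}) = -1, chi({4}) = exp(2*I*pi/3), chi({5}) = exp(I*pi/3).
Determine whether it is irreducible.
Irreducible: <chi, chi> = 1.

Reasoning: <chi, chi> = (1/|G|) sum_C |C| * |chi(C)|^2 = (1/6)[1*|1|^2 + 1*|exp(-I*pi/3)|^2 + 1*|exp(-2*I*pi/3)|^2 + 1*|-1|^2 + 1*|exp(2*I*pi/3)|^2 + 1*|exp(I*pi/3)|^2]
  = (1/6)[(1) + (1) + (1) + (1) + (1) + (1)] = 6/6 = 1.
(Exp terms are combined using exp(i*s)*conj(exp(i*t)) = exp(i*(s-t)), and sums of them are collapsed using the identity that for every m > 1 the m distinct m-th roots of unity sum to 0, e.g. 1 + exp(2*I*pi/3) + exp(-2*I*pi/3) = 0.)
A character is irreducible iff <chi, chi> = 1, so this representation is irreducible.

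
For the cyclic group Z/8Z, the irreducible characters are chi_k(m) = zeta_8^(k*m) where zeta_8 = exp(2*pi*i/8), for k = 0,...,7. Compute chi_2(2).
chi_2(2) = zeta_8^4 = -1

Argument: chi_2(2) = zeta_8^(2*2) = zeta_8^4. Since zeta_8^8 = 1, this equals zeta_8^4 = exp(2*pi*i*4/8) = -1.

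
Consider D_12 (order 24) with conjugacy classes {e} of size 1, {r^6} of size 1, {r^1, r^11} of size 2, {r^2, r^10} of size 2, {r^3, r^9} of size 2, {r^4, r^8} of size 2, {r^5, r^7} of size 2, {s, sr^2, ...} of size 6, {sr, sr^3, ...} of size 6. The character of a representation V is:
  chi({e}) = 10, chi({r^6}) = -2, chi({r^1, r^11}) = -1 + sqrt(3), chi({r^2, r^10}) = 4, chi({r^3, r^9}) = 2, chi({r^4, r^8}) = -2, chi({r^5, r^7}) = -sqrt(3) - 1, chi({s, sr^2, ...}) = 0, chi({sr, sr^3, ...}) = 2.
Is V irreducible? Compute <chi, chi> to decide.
Not irreducible (reducible): <chi, chi> = 8 > 1.

Solution. <chi, chi> = (1/|G|) sum_C |C| * |chi(C)|^2 = (1/24)[1*|10|^2 + 1*|-2|^2 + 2*|-1 + sqrt(3)|^2 + 2*|4|^2 + 2*|2|^2 + 2*|-2|^2 + 2*|-sqrt(3) - 1|^2 + 6*|0|^2 + 6*|2|^2]
  = (1/24)[(100) + (4) + (8 - 4*sqrt(3)) + (32) + (8) + (8) + (4*sqrt(3) + 8) + (0) + (24)] = 192/24 = 8.
A character is irreducible iff <chi, chi> = 1, so this representation is reducible.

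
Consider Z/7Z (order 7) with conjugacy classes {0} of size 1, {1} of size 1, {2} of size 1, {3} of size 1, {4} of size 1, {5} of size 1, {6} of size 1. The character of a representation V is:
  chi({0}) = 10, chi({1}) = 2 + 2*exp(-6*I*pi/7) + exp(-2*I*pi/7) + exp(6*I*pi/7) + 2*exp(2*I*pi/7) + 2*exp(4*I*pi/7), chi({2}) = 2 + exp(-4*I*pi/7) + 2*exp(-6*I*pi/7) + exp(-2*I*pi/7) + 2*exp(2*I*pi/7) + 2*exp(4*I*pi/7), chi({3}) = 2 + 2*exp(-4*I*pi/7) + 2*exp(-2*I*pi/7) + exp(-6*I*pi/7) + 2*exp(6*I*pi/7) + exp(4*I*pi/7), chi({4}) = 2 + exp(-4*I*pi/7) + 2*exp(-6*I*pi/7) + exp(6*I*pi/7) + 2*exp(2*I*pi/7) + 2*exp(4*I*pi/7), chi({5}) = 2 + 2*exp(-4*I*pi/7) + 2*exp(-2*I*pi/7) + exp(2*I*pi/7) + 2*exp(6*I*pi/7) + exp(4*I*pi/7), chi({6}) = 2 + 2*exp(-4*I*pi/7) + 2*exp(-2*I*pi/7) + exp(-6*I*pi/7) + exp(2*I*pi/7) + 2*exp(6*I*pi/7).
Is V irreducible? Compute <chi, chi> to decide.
Not irreducible (reducible): <chi, chi> = 18 > 1.

Derivation: <chi, chi> = (1/|G|) sum_C |C| * |chi(C)|^2 = (1/7)[1*|10|^2 + 1*|2 + 2*exp(-6*I*pi/7) + exp(-2*I*pi/7) + exp(6*I*pi/7) + 2*exp(2*I*pi/7) + 2*exp(4*I*pi/7)|^2 + 1*|2 + exp(-4*I*pi/7) + 2*exp(-6*I*pi/7) + exp(-2*I*pi/7) + 2*exp(2*I*pi/7) + 2*exp(4*I*pi/7)|^2 + 1*|2 + 2*exp(-4*I*pi/7) + 2*exp(-2*I*pi/7) + exp(-6*I*pi/7) + 2*exp(6*I*pi/7) + exp(4*I*pi/7)|^2 + 1*|2 + exp(-4*I*pi/7) + 2*exp(-6*I*pi/7) + exp(6*I*pi/7) + 2*exp(2*I*pi/7) + 2*exp(4*I*pi/7)|^2 + 1*|2 + 2*exp(-4*I*pi/7) + 2*exp(-2*I*pi/7) + exp(2*I*pi/7) + 2*exp(6*I*pi/7) + exp(4*I*pi/7)|^2 + 1*|2 + 2*exp(-4*I*pi/7) + 2*exp(-2*I*pi/7) + exp(-6*I*pi/7) + exp(2*I*pi/7) + 2*exp(6*I*pi/7)|^2]
  = (1/7)[(100) + (18 + 14*exp(-4*I*pi/7) + 14*exp(-2*I*pi/7) + 13*exp(-6*I*pi/7) + 13*exp(6*I*pi/7) + 14*exp(2*I*pi/7) + 14*exp(4*I*pi/7)) + (18 + 14*exp(-4*I*pi/7) + 13*exp(-2*I*pi/7) + 14*exp(-6*I*pi/7) + 14*exp(6*I*pi/7) + 13*exp(2*I*pi/7) + 14*exp(4*I*pi/7)) + (18 + 13*exp(-4*I*pi/7) + 14*exp(-2*I*pi/7) + 14*exp(-6*I*pi/7) + 14*exp(6*I*pi/7) + 14*exp(2*I*pi/7) + 13*exp(4*I*pi/7)) + (18 + 13*exp(-4*I*pi/7) + 14*exp(-2*I*pi/7) + 14*exp(-6*I*pi/7) + 14*exp(6*I*pi/7) + 14*exp(2*I*pi/7) + 13*exp(4*I*pi/7)) + (18 + 14*exp(-4*I*pi/7) + 13*exp(-2*I*pi/7) + 14*exp(-6*I*pi/7) + 14*exp(6*I*pi/7) + 13*exp(2*I*pi/7) + 14*exp(4*I*pi/7)) + (18 + 14*exp(-4*I*pi/7) + 14*exp(-2*I*pi/7) + 13*exp(-6*I*pi/7) + 13*exp(6*I*pi/7) + 14*exp(2*I*pi/7) + 14*exp(4*I*pi/7))] = 126/7 = 18.
(Exp terms are combined using exp(i*s)*conj(exp(i*t)) = exp(i*(s-t)), and sums of them are collapsed using the identity that for every m > 1 the m distinct m-th roots of unity sum to 0, e.g. 1 + exp(2*I*pi/3) + exp(-2*I*pi/3) = 0.)
A character is irreducible iff <chi, chi> = 1, so this representation is reducible.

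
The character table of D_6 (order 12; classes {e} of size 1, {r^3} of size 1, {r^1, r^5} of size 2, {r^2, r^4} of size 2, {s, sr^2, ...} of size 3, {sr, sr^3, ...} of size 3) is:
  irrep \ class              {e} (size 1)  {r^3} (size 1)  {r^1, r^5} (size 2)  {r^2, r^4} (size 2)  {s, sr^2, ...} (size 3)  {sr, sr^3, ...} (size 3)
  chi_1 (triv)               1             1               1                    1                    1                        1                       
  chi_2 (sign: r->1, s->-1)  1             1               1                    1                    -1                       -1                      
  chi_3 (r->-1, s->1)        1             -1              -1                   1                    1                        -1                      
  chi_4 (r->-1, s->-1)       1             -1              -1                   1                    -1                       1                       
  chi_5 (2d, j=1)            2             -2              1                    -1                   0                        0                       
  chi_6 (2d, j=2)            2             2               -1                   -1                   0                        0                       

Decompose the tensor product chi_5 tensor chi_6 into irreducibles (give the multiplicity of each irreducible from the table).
chi_5 tensor chi_6 = chi_3 + chi_4 + chi_5 (all other irreducibles have multiplicity 0).

Argument: The character of a tensor product is the pointwise product (chi_5 * chi_6)(C) = chi_5(C) * chi_6(C):
  {e}: (2)*(2), {r^3}: (-2)*(2), {r^1, r^5}: (1)*(-1), {r^2, r^4}: (-1)*(-1), {s, sr^2, ...}: (0)*(0), {sr, sr^3, ...}: (0)*(0)
so (chi_5 * chi_6) takes values
  {e} -> 4, {r^3} -> -4, {r^1, r^5} -> -1, {r^2, r^4} -> 1, {s, sr^2, ...} -> 0, {sr, sr^3, ...} -> 0.
Now take the inner product of this character with each irreducible chi from the table, <chi_5*chi_6, chi> = (1/12) sum_C |C| (chi_5*chi_6)(C) conj(chi(C)):
  <chi_5*chi_6, chi_1> = (1/12)[1*(4)*conj(1) + 1*(-4)*conj(1) + 2*(-1)*conj(1) + 2*(1)*conj(1) + 3*(0)*conj(1) + 3*(0)*conj(1)]
      = (1/12)[(4) + (-4) + (-2) + (2) + (0) + (0)] = 0/12 = 0
  <chi_5*chi_6, chi_2> = (1/12)[1*(4)*conj(1) + 1*(-4)*conj(1) + 2*(-1)*conj(1) + 2*(1)*conj(1) + 3*(0)*conj(-1) + 3*(0)*conj(-1)]
      = (1/12)[(4) + (-4) + (-2) + (2) + (0) + (0)] = 0/12 = 0
  <chi_5*chi_6, chi_3> = (1/12)[1*(4)*conj(1) + 1*(-4)*conj(-1) + 2*(-1)*conj(-1) + 2*(1)*conj(1) + 3*(0)*conj(1) + 3*(0)*conj(-1)]
      = (1/12)[(4) + (4) + (2) + (2) + (0) + (0)] = 12/12 = 1
  <chi_5*chi_6, chi_4> = (1/12)[1*(4)*conj(1) + 1*(-4)*conj(-1) + 2*(-1)*conj(-1) + 2*(1)*conj(1) + 3*(0)*conj(-1) + 3*(0)*conj(1)]
      = (1/12)[(4) + (4) + (2) + (2) + (0) + (0)] = 12/12 = 1
  <chi_5*chi_6, chi_5> = (1/12)[1*(4)*conj(2) + 1*(-4)*conj(-2) + 2*(-1)*conj(1) + 2*(1)*conj(-1) + 3*(0)*conj(0) + 3*(0)*conj(0)]
      = (1/12)[(8) + (8) + (-2) + (-2) + (0) + (0)] = 12/12 = 1
  <chi_5*chi_6, chi_6> = (1/12)[1*(4)*conj(2) + 1*(-4)*conj(2) + 2*(-1)*conj(-1) + 2*(1)*conj(-1) + 3*(0)*conj(0) + 3*(0)*conj(0)]
      = (1/12)[(8) + (-8) + (2) + (-2) + (0) + (0)] = 0/12 = 0
Hence the multiplicities are chi_3: 1, chi_4: 1, chi_5: 1. Dimension check: dim(chi_5)*dim(chi_6) = 2*2 = 4 and sum (mult * dim) = 1*1 + 1*1 + 1*2 = 4.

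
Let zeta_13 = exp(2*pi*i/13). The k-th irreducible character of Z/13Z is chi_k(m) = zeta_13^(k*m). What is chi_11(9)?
chi_11(9) = zeta_13^99 = exp(-10*I*pi/13)

Explanation: chi_11(9) = zeta_13^(11*9) = zeta_13^99. Since zeta_13^13 = 1, this equals zeta_13^8 = exp(2*pi*i*8/13) = exp(-10*I*pi/13).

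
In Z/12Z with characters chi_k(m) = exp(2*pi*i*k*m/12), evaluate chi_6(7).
chi_6(7) = zeta_12^42 = -1

Derivation: chi_6(7) = zeta_12^(6*7) = zeta_12^42. Since zeta_12^12 = 1, this equals zeta_12^6 = exp(2*pi*i*6/12) = -1.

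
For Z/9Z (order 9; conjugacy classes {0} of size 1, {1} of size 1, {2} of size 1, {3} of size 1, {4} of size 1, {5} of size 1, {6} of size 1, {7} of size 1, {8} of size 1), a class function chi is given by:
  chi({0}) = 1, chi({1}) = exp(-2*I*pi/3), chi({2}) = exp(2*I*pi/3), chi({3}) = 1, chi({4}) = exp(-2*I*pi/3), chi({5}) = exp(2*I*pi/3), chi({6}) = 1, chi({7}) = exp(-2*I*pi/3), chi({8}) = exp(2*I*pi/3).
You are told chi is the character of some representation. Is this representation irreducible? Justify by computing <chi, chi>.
Irreducible: <chi, chi> = 1.

<chi, chi> = (1/|G|) sum_C |C| * |chi(C)|^2 = (1/9)[1*|1|^2 + 1*|exp(-2*I*pi/3)|^2 + 1*|exp(2*I*pi/3)|^2 + 1*|1|^2 + 1*|exp(-2*I*pi/3)|^2 + 1*|exp(2*I*pi/3)|^2 + 1*|1|^2 + 1*|exp(-2*I*pi/3)|^2 + 1*|exp(2*I*pi/3)|^2]
  = (1/9)[(1) + (1) + (1) + (1) + (1) + (1) + (1) + (1) + (1)] = 9/9 = 1.
(Exp terms are combined using exp(i*s)*conj(exp(i*t)) = exp(i*(s-t)), and sums of them are collapsed using the identity that for every m > 1 the m distinct m-th roots of unity sum to 0, e.g. 1 + exp(2*I*pi/3) + exp(-2*I*pi/3) = 0.)
A character is irreducible iff <chi, chi> = 1, so this representation is irreducible.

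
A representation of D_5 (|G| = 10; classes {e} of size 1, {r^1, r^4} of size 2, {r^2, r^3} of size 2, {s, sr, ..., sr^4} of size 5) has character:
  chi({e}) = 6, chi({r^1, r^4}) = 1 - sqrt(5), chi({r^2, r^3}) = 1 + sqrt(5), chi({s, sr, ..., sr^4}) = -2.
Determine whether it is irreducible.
Not irreducible (reducible): <chi, chi> = 8 > 1.

Justification: <chi, chi> = (1/|G|) sum_C |C| * |chi(C)|^2 = (1/10)[1*|6|^2 + 2*|1 - sqrt(5)|^2 + 2*|1 + sqrt(5)|^2 + 5*|-2|^2]
  = (1/10)[(36) + (12 - 4*sqrt(5)) + (4*sqrt(5) + 12) + (20)] = 80/10 = 8.
A character is irreducible iff <chi, chi> = 1, so this representation is reducible.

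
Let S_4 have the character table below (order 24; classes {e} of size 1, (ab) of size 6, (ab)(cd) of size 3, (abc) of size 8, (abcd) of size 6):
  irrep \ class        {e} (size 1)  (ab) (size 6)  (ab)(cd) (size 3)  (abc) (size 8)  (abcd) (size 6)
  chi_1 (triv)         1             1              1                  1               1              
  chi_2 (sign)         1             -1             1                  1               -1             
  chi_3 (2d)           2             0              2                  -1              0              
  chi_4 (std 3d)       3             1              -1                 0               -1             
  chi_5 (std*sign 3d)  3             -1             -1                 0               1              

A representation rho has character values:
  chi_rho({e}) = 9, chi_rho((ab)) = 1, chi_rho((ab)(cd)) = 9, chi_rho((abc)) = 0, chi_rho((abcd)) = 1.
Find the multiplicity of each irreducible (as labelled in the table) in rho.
Multiplicities: chi_1: 2, chi_2: 1, chi_3: 3, chi_4: 0, chi_5: 0.

Why: Use <chi_rho, chi> = (1/|G|) sum_C |C| * chi_rho(C) * conj(chi(C)) with |G| = 24 for each irreducible chi in the table:
  <chi_rho, chi_1> = (1/24)[1*(9)*conj(1) + 6*(1)*conj(1) + 3*(9)*conj(1) + 8*(0)*conj(1) + 6*(1)*conj(1)]
      = (1/24)[(9) + (6) + (27) + (0) + (6)] = 48/24 = 2
  <chi_rho, chi_2> = (1/24)[1*(9)*conj(1) + 6*(1)*conj(-1) + 3*(9)*conj(1) + 8*(0)*conj(1) + 6*(1)*conj(-1)]
      = (1/24)[(9) + (-6) + (27) + (0) + (-6)] = 24/24 = 1
  <chi_rho, chi_3> = (1/24)[1*(9)*conj(2) + 6*(1)*conj(0) + 3*(9)*conj(2) + 8*(0)*conj(-1) + 6*(1)*conj(0)]
      = (1/24)[(18) + (0) + (54) + (0) + (0)] = 72/24 = 3
  <chi_rho, chi_4> = (1/24)[1*(9)*conj(3) + 6*(1)*conj(1) + 3*(9)*conj(-1) + 8*(0)*conj(0) + 6*(1)*conj(-1)]
      = (1/24)[(27) + (6) + (-27) + (0) + (-6)] = 0/24 = 0
  <chi_rho, chi_5> = (1/24)[1*(9)*conj(3) + 6*(1)*conj(-1) + 3*(9)*conj(-1) + 8*(0)*conj(0) + 6*(1)*conj(1)]
      = (1/24)[(27) + (-6) + (-27) + (0) + (6)] = 0/24 = 0
Dimension check: dim(rho) = sum (mult * dim) = 2*1 + 1*1 + 3*2 + 0*3 + 0*3 = 9 = chi_rho(e) = 9.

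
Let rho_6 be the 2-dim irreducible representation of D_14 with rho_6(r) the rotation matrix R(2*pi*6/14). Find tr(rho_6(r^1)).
chi_{rho_6}(r^1) = 2*cos(2*pi*6*1/14) = -2*cos(pi/7)

Argument: rho_6(r^1) is rotation by angle 2*pi*6*1/14, whose trace is 2*cos(2*pi*6*1/14) = -2*cos(pi/7).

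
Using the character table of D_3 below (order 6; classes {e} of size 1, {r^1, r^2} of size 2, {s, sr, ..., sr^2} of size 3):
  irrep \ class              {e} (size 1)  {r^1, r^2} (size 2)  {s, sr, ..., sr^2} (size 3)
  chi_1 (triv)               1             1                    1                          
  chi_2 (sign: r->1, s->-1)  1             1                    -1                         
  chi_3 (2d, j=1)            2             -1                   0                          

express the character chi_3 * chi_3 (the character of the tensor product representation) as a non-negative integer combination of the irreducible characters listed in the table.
chi_3 tensor chi_3 = chi_1 + chi_2 + chi_3 (all other irreducibles have multiplicity 0).

Proof sketch: The character of a tensor product is the pointwise product (chi_3 * chi_3)(C) = chi_3(C) * chi_3(C):
  {e}: (2)*(2), {r^1, r^2}: (-1)*(-1), {s, sr, ..., sr^2}: (0)*(0)
so (chi_3 * chi_3) takes values
  {e} -> 4, {r^1, r^2} -> 1, {s, sr, ..., sr^2} -> 0.
Now take the inner product of this character with each irreducible chi from the table, <chi_3*chi_3, chi> = (1/6) sum_C |C| (chi_3*chi_3)(C) conj(chi(C)):
  <chi_3*chi_3, chi_1> = (1/6)[1*(4)*conj(1) + 2*(1)*conj(1) + 3*(0)*conj(1)]
      = (1/6)[(4) + (2) + (0)] = 6/6 = 1
  <chi_3*chi_3, chi_2> = (1/6)[1*(4)*conj(1) + 2*(1)*conj(1) + 3*(0)*conj(-1)]
      = (1/6)[(4) + (2) + (0)] = 6/6 = 1
  <chi_3*chi_3, chi_3> = (1/6)[1*(4)*conj(2) + 2*(1)*conj(-1) + 3*(0)*conj(0)]
      = (1/6)[(8) + (-2) + (0)] = 6/6 = 1
Hence the multiplicities are chi_1: 1, chi_2: 1, chi_3: 1. Dimension check: dim(chi_3)*dim(chi_3) = 2*2 = 4 and sum (mult * dim) = 1*1 + 1*1 + 1*2 = 4.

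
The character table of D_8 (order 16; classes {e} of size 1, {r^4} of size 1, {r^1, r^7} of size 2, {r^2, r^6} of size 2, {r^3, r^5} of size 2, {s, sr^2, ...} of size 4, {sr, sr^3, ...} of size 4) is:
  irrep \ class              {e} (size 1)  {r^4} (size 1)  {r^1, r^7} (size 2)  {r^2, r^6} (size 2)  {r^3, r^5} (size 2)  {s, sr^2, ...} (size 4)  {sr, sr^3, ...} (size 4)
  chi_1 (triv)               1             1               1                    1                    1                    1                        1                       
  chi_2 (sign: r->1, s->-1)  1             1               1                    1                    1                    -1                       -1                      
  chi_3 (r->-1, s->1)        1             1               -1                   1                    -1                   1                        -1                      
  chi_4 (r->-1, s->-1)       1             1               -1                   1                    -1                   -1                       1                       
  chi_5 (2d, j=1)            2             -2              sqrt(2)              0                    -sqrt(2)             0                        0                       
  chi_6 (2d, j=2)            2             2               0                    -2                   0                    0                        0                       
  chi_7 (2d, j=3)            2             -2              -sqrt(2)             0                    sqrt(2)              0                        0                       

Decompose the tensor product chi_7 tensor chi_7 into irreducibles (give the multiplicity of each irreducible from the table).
chi_7 tensor chi_7 = chi_1 + chi_2 + chi_6 (all other irreducibles have multiplicity 0).

Derivation: The character of a tensor product is the pointwise product (chi_7 * chi_7)(C) = chi_7(C) * chi_7(C):
  {e}: (2)*(2), {r^4}: (-2)*(-2), {r^1, r^7}: (-sqrt(2))*(-sqrt(2)), {r^2, r^6}: (0)*(0), {r^3, r^5}: (sqrt(2))*(sqrt(2)), {s, sr^2, ...}: (0)*(0), {sr, sr^3, ...}: (0)*(0)
so (chi_7 * chi_7) takes values
  {e} -> 4, {r^4} -> 4, {r^1, r^7} -> 2, {r^2, r^6} -> 0, {r^3, r^5} -> 2, {s, sr^2, ...} -> 0, {sr, sr^3, ...} -> 0.
Now take the inner product of this character with each irreducible chi from the table, <chi_7*chi_7, chi> = (1/16) sum_C |C| (chi_7*chi_7)(C) conj(chi(C)):
  <chi_7*chi_7, chi_1> = (1/16)[1*(4)*conj(1) + 1*(4)*conj(1) + 2*(2)*conj(1) + 2*(0)*conj(1) + 2*(2)*conj(1) + 4*(0)*conj(1) + 4*(0)*conj(1)]
      = (1/16)[(4) + (4) + (4) + (0) + (4) + (0) + (0)] = 16/16 = 1
  <chi_7*chi_7, chi_2> = (1/16)[1*(4)*conj(1) + 1*(4)*conj(1) + 2*(2)*conj(1) + 2*(0)*conj(1) + 2*(2)*conj(1) + 4*(0)*conj(-1) + 4*(0)*conj(-1)]
      = (1/16)[(4) + (4) + (4) + (0) + (4) + (0) + (0)] = 16/16 = 1
  <chi_7*chi_7, chi_3> = (1/16)[1*(4)*conj(1) + 1*(4)*conj(1) + 2*(2)*conj(-1) + 2*(0)*conj(1) + 2*(2)*conj(-1) + 4*(0)*conj(1) + 4*(0)*conj(-1)]
      = (1/16)[(4) + (4) + (-4) + (0) + (-4) + (0) + (0)] = 0/16 = 0
  <chi_7*chi_7, chi_4> = (1/16)[1*(4)*conj(1) + 1*(4)*conj(1) + 2*(2)*conj(-1) + 2*(0)*conj(1) + 2*(2)*conj(-1) + 4*(0)*conj(-1) + 4*(0)*conj(1)]
      = (1/16)[(4) + (4) + (-4) + (0) + (-4) + (0) + (0)] = 0/16 = 0
  <chi_7*chi_7, chi_5> = (1/16)[1*(4)*conj(2) + 1*(4)*conj(-2) + 2*(2)*conj(sqrt(2)) + 2*(0)*conj(0) + 2*(2)*conj(-sqrt(2)) + 4*(0)*conj(0) + 4*(0)*conj(0)]
      = (1/16)[(8) + (-8) + (4*sqrt(2)) + (0) + (-4*sqrt(2)) + (0) + (0)] = 0/16 = 0
  <chi_7*chi_7, chi_6> = (1/16)[1*(4)*conj(2) + 1*(4)*conj(2) + 2*(2)*conj(0) + 2*(0)*conj(-2) + 2*(2)*conj(0) + 4*(0)*conj(0) + 4*(0)*conj(0)]
      = (1/16)[(8) + (8) + (0) + (0) + (0) + (0) + (0)] = 16/16 = 1
  <chi_7*chi_7, chi_7> = (1/16)[1*(4)*conj(2) + 1*(4)*conj(-2) + 2*(2)*conj(-sqrt(2)) + 2*(0)*conj(0) + 2*(2)*conj(sqrt(2)) + 4*(0)*conj(0) + 4*(0)*conj(0)]
      = (1/16)[(8) + (-8) + (-4*sqrt(2)) + (0) + (4*sqrt(2)) + (0) + (0)] = 0/16 = 0
Hence the multiplicities are chi_1: 1, chi_2: 1, chi_6: 1. Dimension check: dim(chi_7)*dim(chi_7) = 2*2 = 4 and sum (mult * dim) = 1*1 + 1*1 + 1*2 = 4.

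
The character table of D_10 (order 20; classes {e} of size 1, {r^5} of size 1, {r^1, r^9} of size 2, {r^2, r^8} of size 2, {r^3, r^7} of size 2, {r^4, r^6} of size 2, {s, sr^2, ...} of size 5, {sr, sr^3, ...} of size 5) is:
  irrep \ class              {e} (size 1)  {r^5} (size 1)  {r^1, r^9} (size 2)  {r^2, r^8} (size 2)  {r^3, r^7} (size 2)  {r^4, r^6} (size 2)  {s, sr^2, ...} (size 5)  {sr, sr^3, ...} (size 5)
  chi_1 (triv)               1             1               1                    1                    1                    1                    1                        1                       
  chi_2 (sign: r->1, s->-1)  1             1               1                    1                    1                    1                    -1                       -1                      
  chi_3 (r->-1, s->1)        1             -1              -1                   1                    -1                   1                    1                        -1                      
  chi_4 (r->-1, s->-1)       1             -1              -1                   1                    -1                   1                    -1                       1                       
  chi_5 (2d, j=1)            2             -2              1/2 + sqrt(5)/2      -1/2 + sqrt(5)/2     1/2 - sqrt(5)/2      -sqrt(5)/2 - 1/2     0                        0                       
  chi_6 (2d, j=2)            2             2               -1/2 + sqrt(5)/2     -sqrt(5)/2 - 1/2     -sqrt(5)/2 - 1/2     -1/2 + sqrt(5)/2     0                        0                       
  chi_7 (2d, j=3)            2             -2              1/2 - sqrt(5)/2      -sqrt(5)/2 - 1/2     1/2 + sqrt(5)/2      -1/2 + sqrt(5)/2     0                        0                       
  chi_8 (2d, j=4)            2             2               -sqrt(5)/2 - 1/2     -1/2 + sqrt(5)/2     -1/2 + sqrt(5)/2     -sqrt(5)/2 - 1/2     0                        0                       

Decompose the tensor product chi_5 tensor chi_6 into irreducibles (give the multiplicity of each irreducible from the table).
chi_5 tensor chi_6 = chi_5 + chi_7 (all other irreducibles have multiplicity 0).

Proof sketch: The character of a tensor product is the pointwise product (chi_5 * chi_6)(C) = chi_5(C) * chi_6(C):
  {e}: (2)*(2), {r^5}: (-2)*(2), {r^1, r^9}: (1/2 + sqrt(5)/2)*(-1/2 + sqrt(5)/2), {r^2, r^8}: (-1/2 + sqrt(5)/2)*(-sqrt(5)/2 - 1/2), {r^3, r^7}: (1/2 - sqrt(5)/2)*(-sqrt(5)/2 - 1/2), {r^4, r^6}: (-sqrt(5)/2 - 1/2)*(-1/2 + sqrt(5)/2), {s, sr^2, ...}: (0)*(0), {sr, sr^3, ...}: (0)*(0)
so (chi_5 * chi_6) takes values
  {e} -> 4, {r^5} -> -4, {r^1, r^9} -> 1, {r^2, r^8} -> -1, {r^3, r^7} -> 1, {r^4, r^6} -> -1, {s, sr^2, ...} -> 0, {sr, sr^3, ...} -> 0.
Now take the inner product of this character with each irreducible chi from the table, <chi_5*chi_6, chi> = (1/20) sum_C |C| (chi_5*chi_6)(C) conj(chi(C)):
  <chi_5*chi_6, chi_1> = (1/20)[1*(4)*conj(1) + 1*(-4)*conj(1) + 2*(1)*conj(1) + 2*(-1)*conj(1) + 2*(1)*conj(1) + 2*(-1)*conj(1) + 5*(0)*conj(1) + 5*(0)*conj(1)]
      = (1/20)[(4) + (-4) + (2) + (-2) + (2) + (-2) + (0) + (0)] = 0/20 = 0
  <chi_5*chi_6, chi_2> = (1/20)[1*(4)*conj(1) + 1*(-4)*conj(1) + 2*(1)*conj(1) + 2*(-1)*conj(1) + 2*(1)*conj(1) + 2*(-1)*conj(1) + 5*(0)*conj(-1) + 5*(0)*conj(-1)]
      = (1/20)[(4) + (-4) + (2) + (-2) + (2) + (-2) + (0) + (0)] = 0/20 = 0
  <chi_5*chi_6, chi_3> = (1/20)[1*(4)*conj(1) + 1*(-4)*conj(-1) + 2*(1)*conj(-1) + 2*(-1)*conj(1) + 2*(1)*conj(-1) + 2*(-1)*conj(1) + 5*(0)*conj(1) + 5*(0)*conj(-1)]
      = (1/20)[(4) + (4) + (-2) + (-2) + (-2) + (-2) + (0) + (0)] = 0/20 = 0
  <chi_5*chi_6, chi_4> = (1/20)[1*(4)*conj(1) + 1*(-4)*conj(-1) + 2*(1)*conj(-1) + 2*(-1)*conj(1) + 2*(1)*conj(-1) + 2*(-1)*conj(1) + 5*(0)*conj(-1) + 5*(0)*conj(1)]
      = (1/20)[(4) + (4) + (-2) + (-2) + (-2) + (-2) + (0) + (0)] = 0/20 = 0
  <chi_5*chi_6, chi_5> = (1/20)[1*(4)*conj(2) + 1*(-4)*conj(-2) + 2*(1)*conj(1/2 + sqrt(5)/2) + 2*(-1)*conj(-1/2 + sqrt(5)/2) + 2*(1)*conj(1/2 - sqrt(5)/2) + 2*(-1)*conj(-sqrt(5)/2 - 1/2) + 5*(0)*conj(0) + 5*(0)*conj(0)]
      = (1/20)[(8) + (8) + (1 + sqrt(5)) + (1 - sqrt(5)) + (1 - sqrt(5)) + (1 + sqrt(5)) + (0) + (0)] = 20/20 = 1
  <chi_5*chi_6, chi_6> = (1/20)[1*(4)*conj(2) + 1*(-4)*conj(2) + 2*(1)*conj(-1/2 + sqrt(5)/2) + 2*(-1)*conj(-sqrt(5)/2 - 1/2) + 2*(1)*conj(-sqrt(5)/2 - 1/2) + 2*(-1)*conj(-1/2 + sqrt(5)/2) + 5*(0)*conj(0) + 5*(0)*conj(0)]
      = (1/20)[(8) + (-8) + (-1 + sqrt(5)) + (1 + sqrt(5)) + (-sqrt(5) - 1) + (1 - sqrt(5)) + (0) + (0)] = 0/20 = 0
  <chi_5*chi_6, chi_7> = (1/20)[1*(4)*conj(2) + 1*(-4)*conj(-2) + 2*(1)*conj(1/2 - sqrt(5)/2) + 2*(-1)*conj(-sqrt(5)/2 - 1/2) + 2*(1)*conj(1/2 + sqrt(5)/2) + 2*(-1)*conj(-1/2 + sqrt(5)/2) + 5*(0)*conj(0) + 5*(0)*conj(0)]
      = (1/20)[(8) + (8) + (1 - sqrt(5)) + (1 + sqrt(5)) + (1 + sqrt(5)) + (1 - sqrt(5)) + (0) + (0)] = 20/20 = 1
  <chi_5*chi_6, chi_8> = (1/20)[1*(4)*conj(2) + 1*(-4)*conj(2) + 2*(1)*conj(-sqrt(5)/2 - 1/2) + 2*(-1)*conj(-1/2 + sqrt(5)/2) + 2*(1)*conj(-1/2 + sqrt(5)/2) + 2*(-1)*conj(-sqrt(5)/2 - 1/2) + 5*(0)*conj(0) + 5*(0)*conj(0)]
      = (1/20)[(8) + (-8) + (-sqrt(5) - 1) + (1 - sqrt(5)) + (-1 + sqrt(5)) + (1 + sqrt(5)) + (0) + (0)] = 0/20 = 0
Hence the multiplicities are chi_5: 1, chi_7: 1. Dimension check: dim(chi_5)*dim(chi_6) = 2*2 = 4 and sum (mult * dim) = 1*2 + 1*2 = 4.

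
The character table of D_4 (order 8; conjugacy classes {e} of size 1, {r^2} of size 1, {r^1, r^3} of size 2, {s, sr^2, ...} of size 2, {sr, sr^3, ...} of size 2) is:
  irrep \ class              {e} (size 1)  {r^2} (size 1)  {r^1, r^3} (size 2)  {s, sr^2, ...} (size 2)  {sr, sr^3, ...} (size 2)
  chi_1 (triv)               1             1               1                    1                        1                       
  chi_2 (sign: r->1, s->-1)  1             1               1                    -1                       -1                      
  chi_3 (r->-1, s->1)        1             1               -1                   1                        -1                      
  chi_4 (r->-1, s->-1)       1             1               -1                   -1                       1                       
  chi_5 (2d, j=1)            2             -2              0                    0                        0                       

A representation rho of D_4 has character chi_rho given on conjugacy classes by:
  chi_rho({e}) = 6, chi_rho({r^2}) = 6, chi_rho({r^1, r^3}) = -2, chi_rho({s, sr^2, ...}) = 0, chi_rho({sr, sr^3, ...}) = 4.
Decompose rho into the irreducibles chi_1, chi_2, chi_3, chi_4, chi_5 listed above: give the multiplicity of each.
Multiplicities: chi_1: 2, chi_2: 0, chi_3: 1, chi_4: 3, chi_5: 0.

Reasoning: Use <chi_rho, chi> = (1/|G|) sum_C |C| * chi_rho(C) * conj(chi(C)) with |G| = 8 for each irreducible chi in the table:
  <chi_rho, chi_1> = (1/8)[1*(6)*conj(1) + 1*(6)*conj(1) + 2*(-2)*conj(1) + 2*(0)*conj(1) + 2*(4)*conj(1)]
      = (1/8)[(6) + (6) + (-4) + (0) + (8)] = 16/8 = 2
  <chi_rho, chi_2> = (1/8)[1*(6)*conj(1) + 1*(6)*conj(1) + 2*(-2)*conj(1) + 2*(0)*conj(-1) + 2*(4)*conj(-1)]
      = (1/8)[(6) + (6) + (-4) + (0) + (-8)] = 0/8 = 0
  <chi_rho, chi_3> = (1/8)[1*(6)*conj(1) + 1*(6)*conj(1) + 2*(-2)*conj(-1) + 2*(0)*conj(1) + 2*(4)*conj(-1)]
      = (1/8)[(6) + (6) + (4) + (0) + (-8)] = 8/8 = 1
  <chi_rho, chi_4> = (1/8)[1*(6)*conj(1) + 1*(6)*conj(1) + 2*(-2)*conj(-1) + 2*(0)*conj(-1) + 2*(4)*conj(1)]
      = (1/8)[(6) + (6) + (4) + (0) + (8)] = 24/8 = 3
  <chi_rho, chi_5> = (1/8)[1*(6)*conj(2) + 1*(6)*conj(-2) + 2*(-2)*conj(0) + 2*(0)*conj(0) + 2*(4)*conj(0)]
      = (1/8)[(12) + (-12) + (0) + (0) + (0)] = 0/8 = 0
Dimension check: dim(rho) = sum (mult * dim) = 2*1 + 0*1 + 1*1 + 3*1 + 0*2 = 6 = chi_rho(e) = 6.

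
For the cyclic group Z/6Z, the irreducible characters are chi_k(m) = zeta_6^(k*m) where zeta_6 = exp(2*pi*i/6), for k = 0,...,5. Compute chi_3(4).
chi_3(4) = zeta_6^12 = 1

Solution. chi_3(4) = zeta_6^(3*4) = zeta_6^12. Since zeta_6^6 = 1, this equals zeta_6^0 = exp(2*pi*i*0/6) = 1.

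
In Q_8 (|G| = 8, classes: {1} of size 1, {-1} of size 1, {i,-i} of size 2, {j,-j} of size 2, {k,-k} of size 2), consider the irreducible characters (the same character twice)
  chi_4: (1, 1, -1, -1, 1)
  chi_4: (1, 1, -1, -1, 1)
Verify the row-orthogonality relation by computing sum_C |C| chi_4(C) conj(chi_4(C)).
Sum = 8 = |G| = 8; so <chi_4, chi_4> = 1 (norm-1 confirms irreducibility).

Justification: Compute term by term over conjugacy classes (|C| * chi_4(C) * conj(chi_4(C))):
  1*(1)*conj(1) + 1*(1)*conj(1) + 2*(-1)*conj(-1) + 2*(-1)*conj(-1) + 2*(1)*conj(1)
  = (1) + (1) + (2) + (2) + (2)
  = 8.
Dividing by |G| = 8 gives 8/8 = 1, matching the row-orthogonality relation <chi_4, chi_4> = [chi_4 = chi_4].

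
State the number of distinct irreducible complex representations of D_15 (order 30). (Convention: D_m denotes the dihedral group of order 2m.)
9

Proof sketch: The number of irreducible complex representations of a finite group equals its number of conjugacy classes. D_15 has 9 conjugacy classes ((n+3)/2 for n odd), so D_15 (order 30) has exactly 9 irreducible complex representations.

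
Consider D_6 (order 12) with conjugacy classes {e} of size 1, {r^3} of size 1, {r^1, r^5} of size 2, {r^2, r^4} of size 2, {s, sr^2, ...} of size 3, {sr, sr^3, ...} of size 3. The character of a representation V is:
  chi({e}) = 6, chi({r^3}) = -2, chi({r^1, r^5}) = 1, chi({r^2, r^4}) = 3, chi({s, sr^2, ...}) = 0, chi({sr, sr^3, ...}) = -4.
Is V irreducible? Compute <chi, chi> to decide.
Not irreducible (reducible): <chi, chi> = 9 > 1.

Details: <chi, chi> = (1/|G|) sum_C |C| * |chi(C)|^2 = (1/12)[1*|6|^2 + 1*|-2|^2 + 2*|1|^2 + 2*|3|^2 + 3*|0|^2 + 3*|-4|^2]
  = (1/12)[(36) + (4) + (2) + (18) + (0) + (48)] = 108/12 = 9.
A character is irreducible iff <chi, chi> = 1, so this representation is reducible.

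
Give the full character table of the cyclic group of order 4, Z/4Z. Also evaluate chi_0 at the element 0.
Character table of Z/4Z (irreps indexed chi_0,...,chi_3 with chi_k(m) = zeta_4^(k*m), zeta_4 = exp(2*pi*i/4)):
  irrep \ class  {0} (size 1)  {1} (size 1)  {2} (size 1)  {3} (size 1)
  chi_0          1             1             1             1           
  chi_1          1             I             -1            -I          
  chi_2          1             -1            1             -1          
  chi_3          1             -I            -1            I           

Spot check: chi_0(0) = zeta_4^(0*0) = zeta_4^0 = 1.

Justification: Z/4Z is abelian, so all 4 irreducible complex representations are 1-dimensional. They are given by chi_k(m) = zeta_4^(k*m) for k = 0,...,3. Row orthogonality: sum_m chi_k(m) conj(chi_l(m)) = 4 * [k = l].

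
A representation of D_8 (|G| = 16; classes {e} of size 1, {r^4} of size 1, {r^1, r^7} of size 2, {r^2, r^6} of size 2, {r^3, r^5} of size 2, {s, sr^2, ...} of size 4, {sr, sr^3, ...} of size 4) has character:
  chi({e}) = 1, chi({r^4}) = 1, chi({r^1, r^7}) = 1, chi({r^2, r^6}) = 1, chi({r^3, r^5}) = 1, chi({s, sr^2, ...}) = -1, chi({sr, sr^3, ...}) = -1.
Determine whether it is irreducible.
Irreducible: <chi, chi> = 1.

Justification: <chi, chi> = (1/|G|) sum_C |C| * |chi(C)|^2 = (1/16)[1*|1|^2 + 1*|1|^2 + 2*|1|^2 + 2*|1|^2 + 2*|1|^2 + 4*|-1|^2 + 4*|-1|^2]
  = (1/16)[(1) + (1) + (2) + (2) + (2) + (4) + (4)] = 16/16 = 1.
A character is irreducible iff <chi, chi> = 1, so this representation is irreducible.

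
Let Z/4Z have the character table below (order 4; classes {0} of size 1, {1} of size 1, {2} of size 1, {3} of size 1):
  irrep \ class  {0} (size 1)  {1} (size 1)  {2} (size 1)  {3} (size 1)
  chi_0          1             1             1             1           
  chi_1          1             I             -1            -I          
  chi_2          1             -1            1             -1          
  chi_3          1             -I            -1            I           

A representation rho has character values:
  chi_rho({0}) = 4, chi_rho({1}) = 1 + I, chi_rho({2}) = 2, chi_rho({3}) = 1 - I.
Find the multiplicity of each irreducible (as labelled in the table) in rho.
Multiplicities: chi_0: 2, chi_1: 1, chi_2: 1, chi_3: 0.

Use <chi_rho, chi> = (1/|G|) sum_C |C| * chi_rho(C) * conj(chi(C)) with |G| = 4 for each irreducible chi in the table:
  <chi_rho, chi_0> = (1/4)[1*(4)*conj(1) + 1*(1 + I)*conj(1) + 1*(2)*conj(1) + 1*(1 - I)*conj(1)]
      = (1/4)[(4) + (1 + I) + (2) + (1 - I)] = 8/4 = 2
  <chi_rho, chi_1> = (1/4)[1*(4)*conj(1) + 1*(1 + I)*conj(I) + 1*(2)*conj(-1) + 1*(1 - I)*conj(-I)]
      = (1/4)[(4) + (1 - I) + (-2) + (1 + I)] = 4/4 = 1
  <chi_rho, chi_2> = (1/4)[1*(4)*conj(1) + 1*(1 + I)*conj(-1) + 1*(2)*conj(1) + 1*(1 - I)*conj(-1)]
      = (1/4)[(4) + (-1 - I) + (2) + (-1 + I)] = 4/4 = 1
  <chi_rho, chi_3> = (1/4)[1*(4)*conj(1) + 1*(1 + I)*conj(-I) + 1*(2)*conj(-1) + 1*(1 - I)*conj(I)]
      = (1/4)[(4) + (-1 + I) + (-2) + (-1 - I)] = 0/4 = 0
(Exp terms are combined using exp(i*s)*conj(exp(i*t)) = exp(i*(s-t)), and sums of them are collapsed using the identity that for every m > 1 the m distinct m-th roots of unity sum to 0, e.g. 1 + exp(2*I*pi/3) + exp(-2*I*pi/3) = 0.)
Dimension check: dim(rho) = sum (mult * dim) = 2*1 + 1*1 + 1*1 + 0*1 = 4 = chi_rho(e) = 4.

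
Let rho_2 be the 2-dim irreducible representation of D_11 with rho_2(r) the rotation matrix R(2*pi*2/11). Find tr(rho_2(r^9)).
chi_{rho_2}(r^9) = 2*cos(2*pi*2*9/11) = -2*cos(3*pi/11)

rho_2(r^9) is rotation by angle 2*pi*2*9/11, whose trace is 2*cos(2*pi*2*9/11) = -2*cos(3*pi/11).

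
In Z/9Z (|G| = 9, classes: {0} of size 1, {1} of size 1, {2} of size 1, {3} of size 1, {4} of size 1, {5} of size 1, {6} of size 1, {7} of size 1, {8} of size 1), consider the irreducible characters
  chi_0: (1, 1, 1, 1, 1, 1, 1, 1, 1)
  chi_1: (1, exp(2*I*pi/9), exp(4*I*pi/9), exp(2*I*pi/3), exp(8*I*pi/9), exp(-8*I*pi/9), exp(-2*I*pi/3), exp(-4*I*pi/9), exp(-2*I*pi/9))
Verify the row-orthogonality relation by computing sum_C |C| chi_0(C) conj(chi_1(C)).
Sum = 0; so <chi_0, chi_1> = 0 (distinct irreducibles are orthogonal).

Details: Compute term by term over conjugacy classes (|C| * chi_0(C) * conj(chi_1(C))):
  1*(1)*conj(1) + 1*(1)*conj(exp(2*I*pi/9)) + 1*(1)*conj(exp(4*I*pi/9)) + 1*(1)*conj(exp(2*I*pi/3)) + 1*(1)*conj(exp(8*I*pi/9)) + 1*(1)*conj(exp(-8*I*pi/9)) + 1*(1)*conj(exp(-2*I*pi/3)) + 1*(1)*conj(exp(-4*I*pi/9)) + 1*(1)*conj(exp(-2*I*pi/9))
  = (1) + (exp(-2*I*pi/9)) + (exp(-4*I*pi/9)) + (exp(-2*I*pi/3)) + (exp(-8*I*pi/9)) + (exp(8*I*pi/9)) + (exp(2*I*pi/3)) + (exp(4*I*pi/9)) + (exp(2*I*pi/9))
  = 0.
(Exp terms are combined using exp(i*s)*conj(exp(i*t)) = exp(i*(s-t)), and sums of them are collapsed using the identity that for every m > 1 the m distinct m-th roots of unity sum to 0, e.g. 1 + exp(2*I*pi/3) + exp(-2*I*pi/3) = 0.)
Dividing by |G| = 9 gives 0/9 = 0, matching the row-orthogonality relation <chi_0, chi_1> = [chi_0 = chi_1].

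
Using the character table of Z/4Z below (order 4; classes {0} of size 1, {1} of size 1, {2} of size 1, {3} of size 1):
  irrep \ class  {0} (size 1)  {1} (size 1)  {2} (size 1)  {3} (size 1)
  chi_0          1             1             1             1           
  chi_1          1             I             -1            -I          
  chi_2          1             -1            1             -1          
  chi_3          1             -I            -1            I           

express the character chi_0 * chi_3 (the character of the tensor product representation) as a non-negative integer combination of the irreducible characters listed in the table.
chi_0 tensor chi_3 = chi_3 (all other irreducibles have multiplicity 0).

Argument: The character of a tensor product is the pointwise product (chi_0 * chi_3)(C) = chi_0(C) * chi_3(C):
  {0}: (1)*(1), {1}: (1)*(-I), {2}: (1)*(-1), {3}: (1)*(I)
so (chi_0 * chi_3) takes values
  {0} -> 1, {1} -> -I, {2} -> -1, {3} -> I.
Now take the inner product of this character with each irreducible chi from the table, <chi_0*chi_3, chi> = (1/4) sum_C |C| (chi_0*chi_3)(C) conj(chi(C)):
  <chi_0*chi_3, chi_0> = (1/4)[1*(1)*conj(1) + 1*(-I)*conj(1) + 1*(-1)*conj(1) + 1*(I)*conj(1)]
      = (1/4)[(1) + (-I) + (-1) + (I)] = 0/4 = 0
  <chi_0*chi_3, chi_1> = (1/4)[1*(1)*conj(1) + 1*(-I)*conj(I) + 1*(-1)*conj(-1) + 1*(I)*conj(-I)]
      = (1/4)[(1) + (-1) + (1) + (-1)] = 0/4 = 0
  <chi_0*chi_3, chi_2> = (1/4)[1*(1)*conj(1) + 1*(-I)*conj(-1) + 1*(-1)*conj(1) + 1*(I)*conj(-1)]
      = (1/4)[(1) + (I) + (-1) + (-I)] = 0/4 = 0
  <chi_0*chi_3, chi_3> = (1/4)[1*(1)*conj(1) + 1*(-I)*conj(-I) + 1*(-1)*conj(-1) + 1*(I)*conj(I)]
      = (1/4)[(1) + (1) + (1) + (1)] = 4/4 = 1
(Exp terms are combined using exp(i*s)*conj(exp(i*t)) = exp(i*(s-t)), and sums of them are collapsed using the identity that for every m > 1 the m distinct m-th roots of unity sum to 0, e.g. 1 + exp(2*I*pi/3) + exp(-2*I*pi/3) = 0.)
Hence the multiplicities are chi_3: 1. Dimension check: dim(chi_0)*dim(chi_3) = 1*1 = 1 and sum (mult * dim) = 1*1 = 1.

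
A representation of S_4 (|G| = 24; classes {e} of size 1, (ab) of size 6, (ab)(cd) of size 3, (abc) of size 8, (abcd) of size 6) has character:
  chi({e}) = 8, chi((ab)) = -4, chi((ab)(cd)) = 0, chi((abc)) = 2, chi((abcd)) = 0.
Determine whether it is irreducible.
Not irreducible (reducible): <chi, chi> = 8 > 1.

Details: <chi, chi> = (1/|G|) sum_C |C| * |chi(C)|^2 = (1/24)[1*|8|^2 + 6*|-4|^2 + 3*|0|^2 + 8*|2|^2 + 6*|0|^2]
  = (1/24)[(64) + (96) + (0) + (32) + (0)] = 192/24 = 8.
A character is irreducible iff <chi, chi> = 1, so this representation is reducible.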